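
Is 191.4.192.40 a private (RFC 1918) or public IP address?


RFC 1918 private ranges:
  10.0.0.0/8 (10.0.0.0 - 10.255.255.255)
  172.16.0.0/12 (172.16.0.0 - 172.31.255.255)
  192.168.0.0/16 (192.168.0.0 - 192.168.255.255)
Public (not in any RFC 1918 range)


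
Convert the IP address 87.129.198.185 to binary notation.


87 = 01010111
129 = 10000001
198 = 11000110
185 = 10111001
Binary: 01010111.10000001.11000110.10111001


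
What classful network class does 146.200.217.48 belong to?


First octet: 146
Binary: 10010010
10xxxxxx -> Class B (128-191)
Class B, default mask 255.255.0.0 (/16)


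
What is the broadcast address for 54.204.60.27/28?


Network: 54.204.60.16/28
Host bits = 4
Set all host bits to 1:
Broadcast: 54.204.60.31


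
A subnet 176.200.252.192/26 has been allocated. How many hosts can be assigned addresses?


Host bits = 32 - 26 = 6
Total addresses = 2^6 = 64
Usable = total - 2 (network and broadcast)
Usable hosts: 62


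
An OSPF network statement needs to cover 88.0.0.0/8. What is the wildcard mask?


Subnet mask: 255.0.0.0
Wildcard = 255.255.255.255 - subnet mask
255 - 255 = 0
255 - 0 = 255
255 - 0 = 255
255 - 0 = 255
Wildcard: 0.255.255.255


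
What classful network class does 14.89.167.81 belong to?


First octet: 14
Binary: 00001110
0xxxxxxx -> Class A (1-126)
Class A, default mask 255.0.0.0 (/8)


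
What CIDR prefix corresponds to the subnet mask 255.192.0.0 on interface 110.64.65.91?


Binary: 11111111.11000000.00000000.00000000
Count leading 1s
Prefix: /10


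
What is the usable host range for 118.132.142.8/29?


Network: 118.132.142.8
Broadcast: 118.132.142.15
First usable = network + 1
Last usable = broadcast - 1
Range: 118.132.142.9 to 118.132.142.14


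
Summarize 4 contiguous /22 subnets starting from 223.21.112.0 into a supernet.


Original prefix: /22
Number of subnets: 4 = 2^2
New prefix = 22 - 2 = 20
Supernet: 223.21.112.0/20


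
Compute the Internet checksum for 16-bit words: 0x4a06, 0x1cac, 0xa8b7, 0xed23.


Sum all words (with carry folding):
+ 0x4a06 = 0x4a06
+ 0x1cac = 0x66b2
+ 0xa8b7 = 0x0f6a
+ 0xed23 = 0xfc8d
One's complement: ~0xfc8d
Checksum = 0x0372


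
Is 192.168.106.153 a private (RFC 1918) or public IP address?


RFC 1918 private ranges:
  10.0.0.0/8 (10.0.0.0 - 10.255.255.255)
  172.16.0.0/12 (172.16.0.0 - 172.31.255.255)
  192.168.0.0/16 (192.168.0.0 - 192.168.255.255)
Private (in 192.168.0.0/16)


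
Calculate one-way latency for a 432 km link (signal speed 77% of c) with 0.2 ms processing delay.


Speed = 0.77 * 3e5 km/s = 231000 km/s
Propagation delay = 432 / 231000 = 0.0019 s = 1.8701 ms
Processing delay = 0.2 ms
Total one-way latency = 2.0701 ms


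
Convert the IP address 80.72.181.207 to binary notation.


80 = 01010000
72 = 01001000
181 = 10110101
207 = 11001111
Binary: 01010000.01001000.10110101.11001111


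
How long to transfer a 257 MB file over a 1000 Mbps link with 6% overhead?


Effective throughput = 1000 * (1 - 6/100) = 940 Mbps
File size in Mb = 257 * 8 = 2056 Mb
Time = 2056 / 940
Time = 2.1872 seconds


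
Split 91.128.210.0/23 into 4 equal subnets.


New prefix = 23 + 2 = 25
Each subnet has 128 addresses
  91.128.210.0/25
  91.128.210.128/25
  91.128.211.0/25
  91.128.211.128/25
Subnets: 91.128.210.0/25, 91.128.210.128/25, 91.128.211.0/25, 91.128.211.128/25


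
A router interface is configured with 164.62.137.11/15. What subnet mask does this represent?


/15 means 15 network bits, 17 host bits
Binary: 11111111111111100000000000000000
Mask: 255.254.0.0


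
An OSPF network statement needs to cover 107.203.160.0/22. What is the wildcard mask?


Subnet mask: 255.255.252.0
Wildcard = 255.255.255.255 - subnet mask
255 - 255 = 0
255 - 255 = 0
255 - 252 = 3
255 - 0 = 255
Wildcard: 0.0.3.255


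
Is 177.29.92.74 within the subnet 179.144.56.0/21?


Subnet network: 179.144.56.0
Test IP AND mask: 177.29.88.0
No, 177.29.92.74 is not in 179.144.56.0/21


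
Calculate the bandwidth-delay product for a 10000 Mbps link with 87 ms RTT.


BDP = bandwidth * RTT
= 10000 Mbps * 87 ms
= 10000 * 1e6 * 87 / 1000 bits
= 870000000 bits
= 108750000 bytes
= 106201.1719 KB
BDP = 870000000 bits (108750000 bytes)


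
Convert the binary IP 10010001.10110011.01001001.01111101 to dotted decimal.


10010001 = 145
10110011 = 179
01001001 = 73
01111101 = 125
IP: 145.179.73.125


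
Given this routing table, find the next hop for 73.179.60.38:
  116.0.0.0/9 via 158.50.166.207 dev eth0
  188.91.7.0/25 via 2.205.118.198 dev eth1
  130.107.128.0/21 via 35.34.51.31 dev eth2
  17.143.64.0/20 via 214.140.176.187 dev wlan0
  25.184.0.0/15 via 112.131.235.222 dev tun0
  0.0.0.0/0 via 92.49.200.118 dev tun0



Longest prefix match for 73.179.60.38:
  /9 116.0.0.0: no
  /25 188.91.7.0: no
  /21 130.107.128.0: no
  /20 17.143.64.0: no
  /15 25.184.0.0: no
  /0 0.0.0.0: MATCH
Selected: next-hop 92.49.200.118 via tun0 (matched /0)


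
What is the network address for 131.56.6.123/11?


IP:   10000011.00111000.00000110.01111011
Mask: 11111111.11100000.00000000.00000000
AND operation:
Net:  10000011.00100000.00000000.00000000
Network: 131.32.0.0/11


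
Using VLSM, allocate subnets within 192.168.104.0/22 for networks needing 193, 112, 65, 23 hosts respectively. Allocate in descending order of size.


193 hosts -> /24 (254 usable): 192.168.104.0/24
112 hosts -> /25 (126 usable): 192.168.105.0/25
65 hosts -> /25 (126 usable): 192.168.105.128/25
23 hosts -> /27 (30 usable): 192.168.106.0/27
Allocation: 192.168.104.0/24 (193 hosts, 254 usable); 192.168.105.0/25 (112 hosts, 126 usable); 192.168.105.128/25 (65 hosts, 126 usable); 192.168.106.0/27 (23 hosts, 30 usable)


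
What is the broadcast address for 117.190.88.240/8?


Network: 117.0.0.0/8
Host bits = 24
Set all host bits to 1:
Broadcast: 117.255.255.255


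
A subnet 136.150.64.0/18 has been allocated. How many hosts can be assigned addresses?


Host bits = 32 - 18 = 14
Total addresses = 2^14 = 16384
Usable = total - 2 (network and broadcast)
Usable hosts: 16382


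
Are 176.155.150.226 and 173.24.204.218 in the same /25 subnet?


Mask: 255.255.255.128
176.155.150.226 AND mask = 176.155.150.128
173.24.204.218 AND mask = 173.24.204.128
No, different subnets (176.155.150.128 vs 173.24.204.128)


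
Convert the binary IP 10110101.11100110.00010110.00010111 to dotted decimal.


10110101 = 181
11100110 = 230
00010110 = 22
00010111 = 23
IP: 181.230.22.23


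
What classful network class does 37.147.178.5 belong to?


First octet: 37
Binary: 00100101
0xxxxxxx -> Class A (1-126)
Class A, default mask 255.0.0.0 (/8)


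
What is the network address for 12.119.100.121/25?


IP:   00001100.01110111.01100100.01111001
Mask: 11111111.11111111.11111111.10000000
AND operation:
Net:  00001100.01110111.01100100.00000000
Network: 12.119.100.0/25


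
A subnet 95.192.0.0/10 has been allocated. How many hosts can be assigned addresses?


Host bits = 32 - 10 = 22
Total addresses = 2^22 = 4194304
Usable = total - 2 (network and broadcast)
Usable hosts: 4194302


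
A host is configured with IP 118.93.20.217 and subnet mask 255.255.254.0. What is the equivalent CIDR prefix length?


Binary: 11111111.11111111.11111110.00000000
Count leading 1s
Prefix: /23


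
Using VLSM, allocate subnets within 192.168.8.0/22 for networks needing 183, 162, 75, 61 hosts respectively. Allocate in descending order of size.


183 hosts -> /24 (254 usable): 192.168.8.0/24
162 hosts -> /24 (254 usable): 192.168.9.0/24
75 hosts -> /25 (126 usable): 192.168.10.0/25
61 hosts -> /26 (62 usable): 192.168.10.128/26
Allocation: 192.168.8.0/24 (183 hosts, 254 usable); 192.168.9.0/24 (162 hosts, 254 usable); 192.168.10.0/25 (75 hosts, 126 usable); 192.168.10.128/26 (61 hosts, 62 usable)


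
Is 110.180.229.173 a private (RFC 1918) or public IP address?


RFC 1918 private ranges:
  10.0.0.0/8 (10.0.0.0 - 10.255.255.255)
  172.16.0.0/12 (172.16.0.0 - 172.31.255.255)
  192.168.0.0/16 (192.168.0.0 - 192.168.255.255)
Public (not in any RFC 1918 range)


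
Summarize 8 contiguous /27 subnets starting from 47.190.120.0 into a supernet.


Original prefix: /27
Number of subnets: 8 = 2^3
New prefix = 27 - 3 = 24
Supernet: 47.190.120.0/24


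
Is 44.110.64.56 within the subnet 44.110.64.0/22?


Subnet network: 44.110.64.0
Test IP AND mask: 44.110.64.0
Yes, 44.110.64.56 is in 44.110.64.0/22


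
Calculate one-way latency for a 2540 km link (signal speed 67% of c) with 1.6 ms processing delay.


Speed = 0.67 * 3e5 km/s = 201000 km/s
Propagation delay = 2540 / 201000 = 0.0126 s = 12.6368 ms
Processing delay = 1.6 ms
Total one-way latency = 14.2368 ms


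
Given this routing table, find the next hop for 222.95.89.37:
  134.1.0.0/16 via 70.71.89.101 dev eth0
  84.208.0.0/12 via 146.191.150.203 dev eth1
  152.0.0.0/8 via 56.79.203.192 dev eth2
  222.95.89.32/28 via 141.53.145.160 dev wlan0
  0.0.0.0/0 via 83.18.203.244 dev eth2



Longest prefix match for 222.95.89.37:
  /16 134.1.0.0: no
  /12 84.208.0.0: no
  /8 152.0.0.0: no
  /28 222.95.89.32: MATCH
  /0 0.0.0.0: MATCH
Selected: next-hop 141.53.145.160 via wlan0 (matched /28)


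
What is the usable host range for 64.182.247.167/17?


Network: 64.182.128.0
Broadcast: 64.182.255.255
First usable = network + 1
Last usable = broadcast - 1
Range: 64.182.128.1 to 64.182.255.254


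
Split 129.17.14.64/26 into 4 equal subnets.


New prefix = 26 + 2 = 28
Each subnet has 16 addresses
  129.17.14.64/28
  129.17.14.80/28
  129.17.14.96/28
  129.17.14.112/28
Subnets: 129.17.14.64/28, 129.17.14.80/28, 129.17.14.96/28, 129.17.14.112/28


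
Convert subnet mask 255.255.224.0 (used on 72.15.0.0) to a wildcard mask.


Subnet mask: 255.255.224.0
Wildcard = 255.255.255.255 - subnet mask
255 - 255 = 0
255 - 255 = 0
255 - 224 = 31
255 - 0 = 255
Wildcard: 0.0.31.255


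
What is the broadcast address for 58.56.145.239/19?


Network: 58.56.128.0/19
Host bits = 13
Set all host bits to 1:
Broadcast: 58.56.159.255


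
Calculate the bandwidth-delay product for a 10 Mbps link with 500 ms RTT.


BDP = bandwidth * RTT
= 10 Mbps * 500 ms
= 10 * 1e6 * 500 / 1000 bits
= 5000000 bits
= 625000 bytes
= 610.3516 KB
BDP = 5000000 bits (625000 bytes)


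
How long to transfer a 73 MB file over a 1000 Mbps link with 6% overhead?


Effective throughput = 1000 * (1 - 6/100) = 940 Mbps
File size in Mb = 73 * 8 = 584 Mb
Time = 584 / 940
Time = 0.6213 seconds


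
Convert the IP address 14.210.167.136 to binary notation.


14 = 00001110
210 = 11010010
167 = 10100111
136 = 10001000
Binary: 00001110.11010010.10100111.10001000


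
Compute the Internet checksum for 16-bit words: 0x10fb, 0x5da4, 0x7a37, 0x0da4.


Sum all words (with carry folding):
+ 0x10fb = 0x10fb
+ 0x5da4 = 0x6e9f
+ 0x7a37 = 0xe8d6
+ 0x0da4 = 0xf67a
One's complement: ~0xf67a
Checksum = 0x0985


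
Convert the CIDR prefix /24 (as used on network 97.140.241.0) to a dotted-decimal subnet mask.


/24 means 24 network bits, 8 host bits
Binary: 11111111111111111111111100000000
Mask: 255.255.255.0


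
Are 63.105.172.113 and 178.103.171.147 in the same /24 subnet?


Mask: 255.255.255.0
63.105.172.113 AND mask = 63.105.172.0
178.103.171.147 AND mask = 178.103.171.0
No, different subnets (63.105.172.0 vs 178.103.171.0)


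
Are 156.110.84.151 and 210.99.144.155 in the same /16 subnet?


Mask: 255.255.0.0
156.110.84.151 AND mask = 156.110.0.0
210.99.144.155 AND mask = 210.99.0.0
No, different subnets (156.110.0.0 vs 210.99.0.0)


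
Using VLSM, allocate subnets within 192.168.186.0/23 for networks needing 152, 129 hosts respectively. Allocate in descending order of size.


152 hosts -> /24 (254 usable): 192.168.186.0/24
129 hosts -> /24 (254 usable): 192.168.187.0/24
Allocation: 192.168.186.0/24 (152 hosts, 254 usable); 192.168.187.0/24 (129 hosts, 254 usable)


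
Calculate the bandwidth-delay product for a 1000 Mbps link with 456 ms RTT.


BDP = bandwidth * RTT
= 1000 Mbps * 456 ms
= 1000 * 1e6 * 456 / 1000 bits
= 456000000 bits
= 57000000 bytes
= 55664.0625 KB
BDP = 456000000 bits (57000000 bytes)


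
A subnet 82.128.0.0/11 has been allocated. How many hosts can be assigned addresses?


Host bits = 32 - 11 = 21
Total addresses = 2^21 = 2097152
Usable = total - 2 (network and broadcast)
Usable hosts: 2097150


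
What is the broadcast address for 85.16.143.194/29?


Network: 85.16.143.192/29
Host bits = 3
Set all host bits to 1:
Broadcast: 85.16.143.199


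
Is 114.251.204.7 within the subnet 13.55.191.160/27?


Subnet network: 13.55.191.160
Test IP AND mask: 114.251.204.0
No, 114.251.204.7 is not in 13.55.191.160/27


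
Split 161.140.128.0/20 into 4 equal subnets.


New prefix = 20 + 2 = 22
Each subnet has 1024 addresses
  161.140.128.0/22
  161.140.132.0/22
  161.140.136.0/22
  161.140.140.0/22
Subnets: 161.140.128.0/22, 161.140.132.0/22, 161.140.136.0/22, 161.140.140.0/22


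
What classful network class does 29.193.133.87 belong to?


First octet: 29
Binary: 00011101
0xxxxxxx -> Class A (1-126)
Class A, default mask 255.0.0.0 (/8)


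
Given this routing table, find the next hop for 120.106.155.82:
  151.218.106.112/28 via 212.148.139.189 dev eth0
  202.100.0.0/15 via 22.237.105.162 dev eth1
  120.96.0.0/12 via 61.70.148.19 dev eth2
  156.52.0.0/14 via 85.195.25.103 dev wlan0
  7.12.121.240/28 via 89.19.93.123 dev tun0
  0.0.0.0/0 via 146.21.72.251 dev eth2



Longest prefix match for 120.106.155.82:
  /28 151.218.106.112: no
  /15 202.100.0.0: no
  /12 120.96.0.0: MATCH
  /14 156.52.0.0: no
  /28 7.12.121.240: no
  /0 0.0.0.0: MATCH
Selected: next-hop 61.70.148.19 via eth2 (matched /12)


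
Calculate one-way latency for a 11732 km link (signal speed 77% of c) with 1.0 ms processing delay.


Speed = 0.77 * 3e5 km/s = 231000 km/s
Propagation delay = 11732 / 231000 = 0.0508 s = 50.7879 ms
Processing delay = 1.0 ms
Total one-way latency = 51.7879 ms


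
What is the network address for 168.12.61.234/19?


IP:   10101000.00001100.00111101.11101010
Mask: 11111111.11111111.11100000.00000000
AND operation:
Net:  10101000.00001100.00100000.00000000
Network: 168.12.32.0/19


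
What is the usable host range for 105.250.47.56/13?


Network: 105.248.0.0
Broadcast: 105.255.255.255
First usable = network + 1
Last usable = broadcast - 1
Range: 105.248.0.1 to 105.255.255.254


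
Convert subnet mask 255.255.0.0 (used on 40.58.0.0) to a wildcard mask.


Subnet mask: 255.255.0.0
Wildcard = 255.255.255.255 - subnet mask
255 - 255 = 0
255 - 255 = 0
255 - 0 = 255
255 - 0 = 255
Wildcard: 0.0.255.255


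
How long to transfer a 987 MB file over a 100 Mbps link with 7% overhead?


Effective throughput = 100 * (1 - 7/100) = 93 Mbps
File size in Mb = 987 * 8 = 7896 Mb
Time = 7896 / 93
Time = 84.9032 seconds


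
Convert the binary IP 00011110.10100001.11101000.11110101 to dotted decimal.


00011110 = 30
10100001 = 161
11101000 = 232
11110101 = 245
IP: 30.161.232.245


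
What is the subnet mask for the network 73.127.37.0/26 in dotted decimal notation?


/26 means 26 network bits, 6 host bits
Binary: 11111111111111111111111111000000
Mask: 255.255.255.192


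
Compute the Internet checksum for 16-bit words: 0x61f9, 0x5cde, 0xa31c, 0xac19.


Sum all words (with carry folding):
+ 0x61f9 = 0x61f9
+ 0x5cde = 0xbed7
+ 0xa31c = 0x61f4
+ 0xac19 = 0x0e0e
One's complement: ~0x0e0e
Checksum = 0xf1f1


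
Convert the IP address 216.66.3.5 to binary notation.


216 = 11011000
66 = 01000010
3 = 00000011
5 = 00000101
Binary: 11011000.01000010.00000011.00000101


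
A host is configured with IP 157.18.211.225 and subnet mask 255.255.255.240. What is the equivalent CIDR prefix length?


Binary: 11111111.11111111.11111111.11110000
Count leading 1s
Prefix: /28


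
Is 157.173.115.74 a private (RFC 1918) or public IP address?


RFC 1918 private ranges:
  10.0.0.0/8 (10.0.0.0 - 10.255.255.255)
  172.16.0.0/12 (172.16.0.0 - 172.31.255.255)
  192.168.0.0/16 (192.168.0.0 - 192.168.255.255)
Public (not in any RFC 1918 range)


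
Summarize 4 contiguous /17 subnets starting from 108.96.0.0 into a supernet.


Original prefix: /17
Number of subnets: 4 = 2^2
New prefix = 17 - 2 = 15
Supernet: 108.96.0.0/15


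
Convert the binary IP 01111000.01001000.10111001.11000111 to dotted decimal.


01111000 = 120
01001000 = 72
10111001 = 185
11000111 = 199
IP: 120.72.185.199


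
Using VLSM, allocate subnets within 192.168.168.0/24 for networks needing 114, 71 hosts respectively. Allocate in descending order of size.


114 hosts -> /25 (126 usable): 192.168.168.0/25
71 hosts -> /25 (126 usable): 192.168.168.128/25
Allocation: 192.168.168.0/25 (114 hosts, 126 usable); 192.168.168.128/25 (71 hosts, 126 usable)


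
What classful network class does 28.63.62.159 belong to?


First octet: 28
Binary: 00011100
0xxxxxxx -> Class A (1-126)
Class A, default mask 255.0.0.0 (/8)


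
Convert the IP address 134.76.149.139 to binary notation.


134 = 10000110
76 = 01001100
149 = 10010101
139 = 10001011
Binary: 10000110.01001100.10010101.10001011


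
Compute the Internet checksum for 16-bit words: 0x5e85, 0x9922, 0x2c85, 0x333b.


Sum all words (with carry folding):
+ 0x5e85 = 0x5e85
+ 0x9922 = 0xf7a7
+ 0x2c85 = 0x242d
+ 0x333b = 0x5768
One's complement: ~0x5768
Checksum = 0xa897


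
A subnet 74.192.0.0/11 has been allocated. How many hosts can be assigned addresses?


Host bits = 32 - 11 = 21
Total addresses = 2^21 = 2097152
Usable = total - 2 (network and broadcast)
Usable hosts: 2097150


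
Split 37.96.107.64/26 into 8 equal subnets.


New prefix = 26 + 3 = 29
Each subnet has 8 addresses
  37.96.107.64/29
  37.96.107.72/29
  37.96.107.80/29
  37.96.107.88/29
  37.96.107.96/29
  37.96.107.104/29
  37.96.107.112/29
  37.96.107.120/29
Subnets: 37.96.107.64/29, 37.96.107.72/29, 37.96.107.80/29, 37.96.107.88/29, 37.96.107.96/29, 37.96.107.104/29, 37.96.107.112/29, 37.96.107.120/29


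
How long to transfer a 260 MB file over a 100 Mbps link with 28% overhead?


Effective throughput = 100 * (1 - 28/100) = 72 Mbps
File size in Mb = 260 * 8 = 2080 Mb
Time = 2080 / 72
Time = 28.8889 seconds


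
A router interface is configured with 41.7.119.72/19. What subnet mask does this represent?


/19 means 19 network bits, 13 host bits
Binary: 11111111111111111110000000000000
Mask: 255.255.224.0


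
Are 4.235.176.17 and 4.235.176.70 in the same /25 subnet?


Mask: 255.255.255.128
4.235.176.17 AND mask = 4.235.176.0
4.235.176.70 AND mask = 4.235.176.0
Yes, same subnet (4.235.176.0)


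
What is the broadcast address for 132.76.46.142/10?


Network: 132.64.0.0/10
Host bits = 22
Set all host bits to 1:
Broadcast: 132.127.255.255


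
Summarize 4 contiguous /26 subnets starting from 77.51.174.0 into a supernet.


Original prefix: /26
Number of subnets: 4 = 2^2
New prefix = 26 - 2 = 24
Supernet: 77.51.174.0/24


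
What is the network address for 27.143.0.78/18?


IP:   00011011.10001111.00000000.01001110
Mask: 11111111.11111111.11000000.00000000
AND operation:
Net:  00011011.10001111.00000000.00000000
Network: 27.143.0.0/18


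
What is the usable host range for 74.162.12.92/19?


Network: 74.162.0.0
Broadcast: 74.162.31.255
First usable = network + 1
Last usable = broadcast - 1
Range: 74.162.0.1 to 74.162.31.254


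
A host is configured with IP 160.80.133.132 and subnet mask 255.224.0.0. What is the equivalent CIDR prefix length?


Binary: 11111111.11100000.00000000.00000000
Count leading 1s
Prefix: /11


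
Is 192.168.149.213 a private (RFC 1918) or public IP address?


RFC 1918 private ranges:
  10.0.0.0/8 (10.0.0.0 - 10.255.255.255)
  172.16.0.0/12 (172.16.0.0 - 172.31.255.255)
  192.168.0.0/16 (192.168.0.0 - 192.168.255.255)
Private (in 192.168.0.0/16)


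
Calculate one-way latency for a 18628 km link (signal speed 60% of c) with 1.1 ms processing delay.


Speed = 0.6 * 3e5 km/s = 180000 km/s
Propagation delay = 18628 / 180000 = 0.1035 s = 103.4889 ms
Processing delay = 1.1 ms
Total one-way latency = 104.5889 ms


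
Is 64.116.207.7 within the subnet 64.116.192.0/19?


Subnet network: 64.116.192.0
Test IP AND mask: 64.116.192.0
Yes, 64.116.207.7 is in 64.116.192.0/19


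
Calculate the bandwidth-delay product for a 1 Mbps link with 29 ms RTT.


BDP = bandwidth * RTT
= 1 Mbps * 29 ms
= 1 * 1e6 * 29 / 1000 bits
= 29000 bits
= 3625 bytes
= 3.54 KB
BDP = 29000 bits (3625 bytes)


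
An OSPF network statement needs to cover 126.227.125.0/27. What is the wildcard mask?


Subnet mask: 255.255.255.224
Wildcard = 255.255.255.255 - subnet mask
255 - 255 = 0
255 - 255 = 0
255 - 255 = 0
255 - 224 = 31
Wildcard: 0.0.0.31


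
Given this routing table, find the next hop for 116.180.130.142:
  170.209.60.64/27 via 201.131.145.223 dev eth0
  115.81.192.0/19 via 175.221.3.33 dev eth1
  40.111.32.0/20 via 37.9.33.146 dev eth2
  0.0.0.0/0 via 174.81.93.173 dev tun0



Longest prefix match for 116.180.130.142:
  /27 170.209.60.64: no
  /19 115.81.192.0: no
  /20 40.111.32.0: no
  /0 0.0.0.0: MATCH
Selected: next-hop 174.81.93.173 via tun0 (matched /0)


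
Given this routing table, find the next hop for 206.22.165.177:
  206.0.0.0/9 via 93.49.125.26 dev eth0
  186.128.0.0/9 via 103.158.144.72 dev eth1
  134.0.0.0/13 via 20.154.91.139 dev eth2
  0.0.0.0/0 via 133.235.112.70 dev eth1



Longest prefix match for 206.22.165.177:
  /9 206.0.0.0: MATCH
  /9 186.128.0.0: no
  /13 134.0.0.0: no
  /0 0.0.0.0: MATCH
Selected: next-hop 93.49.125.26 via eth0 (matched /9)


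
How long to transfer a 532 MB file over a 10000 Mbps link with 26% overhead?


Effective throughput = 10000 * (1 - 26/100) = 7400 Mbps
File size in Mb = 532 * 8 = 4256 Mb
Time = 4256 / 7400
Time = 0.5751 seconds


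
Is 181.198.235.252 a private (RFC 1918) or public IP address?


RFC 1918 private ranges:
  10.0.0.0/8 (10.0.0.0 - 10.255.255.255)
  172.16.0.0/12 (172.16.0.0 - 172.31.255.255)
  192.168.0.0/16 (192.168.0.0 - 192.168.255.255)
Public (not in any RFC 1918 range)


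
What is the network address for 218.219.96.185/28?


IP:   11011010.11011011.01100000.10111001
Mask: 11111111.11111111.11111111.11110000
AND operation:
Net:  11011010.11011011.01100000.10110000
Network: 218.219.96.176/28


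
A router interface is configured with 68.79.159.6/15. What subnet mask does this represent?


/15 means 15 network bits, 17 host bits
Binary: 11111111111111100000000000000000
Mask: 255.254.0.0


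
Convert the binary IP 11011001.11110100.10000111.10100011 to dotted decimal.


11011001 = 217
11110100 = 244
10000111 = 135
10100011 = 163
IP: 217.244.135.163


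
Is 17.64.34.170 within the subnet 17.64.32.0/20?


Subnet network: 17.64.32.0
Test IP AND mask: 17.64.32.0
Yes, 17.64.34.170 is in 17.64.32.0/20


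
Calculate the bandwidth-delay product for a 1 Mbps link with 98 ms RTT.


BDP = bandwidth * RTT
= 1 Mbps * 98 ms
= 1 * 1e6 * 98 / 1000 bits
= 98000 bits
= 12250 bytes
= 11.9629 KB
BDP = 98000 bits (12250 bytes)


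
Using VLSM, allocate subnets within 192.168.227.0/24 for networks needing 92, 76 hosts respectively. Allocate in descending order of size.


92 hosts -> /25 (126 usable): 192.168.227.0/25
76 hosts -> /25 (126 usable): 192.168.227.128/25
Allocation: 192.168.227.0/25 (92 hosts, 126 usable); 192.168.227.128/25 (76 hosts, 126 usable)


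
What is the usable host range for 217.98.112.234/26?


Network: 217.98.112.192
Broadcast: 217.98.112.255
First usable = network + 1
Last usable = broadcast - 1
Range: 217.98.112.193 to 217.98.112.254


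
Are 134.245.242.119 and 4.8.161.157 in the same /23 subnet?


Mask: 255.255.254.0
134.245.242.119 AND mask = 134.245.242.0
4.8.161.157 AND mask = 4.8.160.0
No, different subnets (134.245.242.0 vs 4.8.160.0)


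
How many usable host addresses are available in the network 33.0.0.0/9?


Host bits = 32 - 9 = 23
Total addresses = 2^23 = 8388608
Usable = total - 2 (network and broadcast)
Usable hosts: 8388606


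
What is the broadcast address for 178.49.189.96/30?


Network: 178.49.189.96/30
Host bits = 2
Set all host bits to 1:
Broadcast: 178.49.189.99


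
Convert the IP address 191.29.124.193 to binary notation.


191 = 10111111
29 = 00011101
124 = 01111100
193 = 11000001
Binary: 10111111.00011101.01111100.11000001


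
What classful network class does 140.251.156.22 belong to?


First octet: 140
Binary: 10001100
10xxxxxx -> Class B (128-191)
Class B, default mask 255.255.0.0 (/16)


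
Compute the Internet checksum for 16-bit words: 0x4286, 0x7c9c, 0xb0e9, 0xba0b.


Sum all words (with carry folding):
+ 0x4286 = 0x4286
+ 0x7c9c = 0xbf22
+ 0xb0e9 = 0x700c
+ 0xba0b = 0x2a18
One's complement: ~0x2a18
Checksum = 0xd5e7


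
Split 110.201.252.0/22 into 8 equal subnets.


New prefix = 22 + 3 = 25
Each subnet has 128 addresses
  110.201.252.0/25
  110.201.252.128/25
  110.201.253.0/25
  110.201.253.128/25
  110.201.254.0/25
  110.201.254.128/25
  110.201.255.0/25
  110.201.255.128/25
Subnets: 110.201.252.0/25, 110.201.252.128/25, 110.201.253.0/25, 110.201.253.128/25, 110.201.254.0/25, 110.201.254.128/25, 110.201.255.0/25, 110.201.255.128/25


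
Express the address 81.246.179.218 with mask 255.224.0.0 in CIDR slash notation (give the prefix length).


Binary: 11111111.11100000.00000000.00000000
Count leading 1s
Prefix: /11


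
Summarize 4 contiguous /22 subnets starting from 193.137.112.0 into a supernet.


Original prefix: /22
Number of subnets: 4 = 2^2
New prefix = 22 - 2 = 20
Supernet: 193.137.112.0/20


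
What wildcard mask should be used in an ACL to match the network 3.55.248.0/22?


Subnet mask: 255.255.252.0
Wildcard = 255.255.255.255 - subnet mask
255 - 255 = 0
255 - 255 = 0
255 - 252 = 3
255 - 0 = 255
Wildcard: 0.0.3.255


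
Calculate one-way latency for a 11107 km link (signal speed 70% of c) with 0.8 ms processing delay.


Speed = 0.7 * 3e5 km/s = 210000 km/s
Propagation delay = 11107 / 210000 = 0.0529 s = 52.8905 ms
Processing delay = 0.8 ms
Total one-way latency = 53.6905 ms


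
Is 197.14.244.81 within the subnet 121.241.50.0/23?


Subnet network: 121.241.50.0
Test IP AND mask: 197.14.244.0
No, 197.14.244.81 is not in 121.241.50.0/23


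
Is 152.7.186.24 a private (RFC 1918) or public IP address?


RFC 1918 private ranges:
  10.0.0.0/8 (10.0.0.0 - 10.255.255.255)
  172.16.0.0/12 (172.16.0.0 - 172.31.255.255)
  192.168.0.0/16 (192.168.0.0 - 192.168.255.255)
Public (not in any RFC 1918 range)


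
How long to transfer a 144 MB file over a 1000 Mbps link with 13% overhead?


Effective throughput = 1000 * (1 - 13/100) = 870 Mbps
File size in Mb = 144 * 8 = 1152 Mb
Time = 1152 / 870
Time = 1.3241 seconds


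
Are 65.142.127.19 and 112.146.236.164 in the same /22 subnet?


Mask: 255.255.252.0
65.142.127.19 AND mask = 65.142.124.0
112.146.236.164 AND mask = 112.146.236.0
No, different subnets (65.142.124.0 vs 112.146.236.0)


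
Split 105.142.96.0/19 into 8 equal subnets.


New prefix = 19 + 3 = 22
Each subnet has 1024 addresses
  105.142.96.0/22
  105.142.100.0/22
  105.142.104.0/22
  105.142.108.0/22
  105.142.112.0/22
  105.142.116.0/22
  105.142.120.0/22
  105.142.124.0/22
Subnets: 105.142.96.0/22, 105.142.100.0/22, 105.142.104.0/22, 105.142.108.0/22, 105.142.112.0/22, 105.142.116.0/22, 105.142.120.0/22, 105.142.124.0/22


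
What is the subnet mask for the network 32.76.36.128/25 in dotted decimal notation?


/25 means 25 network bits, 7 host bits
Binary: 11111111111111111111111110000000
Mask: 255.255.255.128


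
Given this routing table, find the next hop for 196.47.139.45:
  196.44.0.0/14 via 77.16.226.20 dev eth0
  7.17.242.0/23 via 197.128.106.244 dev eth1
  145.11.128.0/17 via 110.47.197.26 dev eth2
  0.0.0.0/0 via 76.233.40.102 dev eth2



Longest prefix match for 196.47.139.45:
  /14 196.44.0.0: MATCH
  /23 7.17.242.0: no
  /17 145.11.128.0: no
  /0 0.0.0.0: MATCH
Selected: next-hop 77.16.226.20 via eth0 (matched /14)


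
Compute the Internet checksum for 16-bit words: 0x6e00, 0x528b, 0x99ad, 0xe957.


Sum all words (with carry folding):
+ 0x6e00 = 0x6e00
+ 0x528b = 0xc08b
+ 0x99ad = 0x5a39
+ 0xe957 = 0x4391
One's complement: ~0x4391
Checksum = 0xbc6e


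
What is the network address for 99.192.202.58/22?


IP:   01100011.11000000.11001010.00111010
Mask: 11111111.11111111.11111100.00000000
AND operation:
Net:  01100011.11000000.11001000.00000000
Network: 99.192.200.0/22


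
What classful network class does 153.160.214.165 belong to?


First octet: 153
Binary: 10011001
10xxxxxx -> Class B (128-191)
Class B, default mask 255.255.0.0 (/16)


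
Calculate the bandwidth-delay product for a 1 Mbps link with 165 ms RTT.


BDP = bandwidth * RTT
= 1 Mbps * 165 ms
= 1 * 1e6 * 165 / 1000 bits
= 165000 bits
= 20625 bytes
= 20.1416 KB
BDP = 165000 bits (20625 bytes)


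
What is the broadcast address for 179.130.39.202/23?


Network: 179.130.38.0/23
Host bits = 9
Set all host bits to 1:
Broadcast: 179.130.39.255


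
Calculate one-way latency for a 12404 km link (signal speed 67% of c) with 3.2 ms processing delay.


Speed = 0.67 * 3e5 km/s = 201000 km/s
Propagation delay = 12404 / 201000 = 0.0617 s = 61.7114 ms
Processing delay = 3.2 ms
Total one-way latency = 64.9114 ms


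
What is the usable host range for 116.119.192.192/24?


Network: 116.119.192.0
Broadcast: 116.119.192.255
First usable = network + 1
Last usable = broadcast - 1
Range: 116.119.192.1 to 116.119.192.254


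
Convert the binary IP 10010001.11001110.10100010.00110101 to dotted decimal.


10010001 = 145
11001110 = 206
10100010 = 162
00110101 = 53
IP: 145.206.162.53


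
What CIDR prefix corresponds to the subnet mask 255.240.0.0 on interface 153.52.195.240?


Binary: 11111111.11110000.00000000.00000000
Count leading 1s
Prefix: /12


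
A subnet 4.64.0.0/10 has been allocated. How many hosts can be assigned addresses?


Host bits = 32 - 10 = 22
Total addresses = 2^22 = 4194304
Usable = total - 2 (network and broadcast)
Usable hosts: 4194302


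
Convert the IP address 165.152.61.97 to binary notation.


165 = 10100101
152 = 10011000
61 = 00111101
97 = 01100001
Binary: 10100101.10011000.00111101.01100001


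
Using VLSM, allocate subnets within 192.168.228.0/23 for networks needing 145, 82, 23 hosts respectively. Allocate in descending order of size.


145 hosts -> /24 (254 usable): 192.168.228.0/24
82 hosts -> /25 (126 usable): 192.168.229.0/25
23 hosts -> /27 (30 usable): 192.168.229.128/27
Allocation: 192.168.228.0/24 (145 hosts, 254 usable); 192.168.229.0/25 (82 hosts, 126 usable); 192.168.229.128/27 (23 hosts, 30 usable)


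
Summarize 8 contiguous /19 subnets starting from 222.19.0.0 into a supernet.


Original prefix: /19
Number of subnets: 8 = 2^3
New prefix = 19 - 3 = 16
Supernet: 222.19.0.0/16


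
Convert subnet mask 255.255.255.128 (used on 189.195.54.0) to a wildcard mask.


Subnet mask: 255.255.255.128
Wildcard = 255.255.255.255 - subnet mask
255 - 255 = 0
255 - 255 = 0
255 - 255 = 0
255 - 128 = 127
Wildcard: 0.0.0.127


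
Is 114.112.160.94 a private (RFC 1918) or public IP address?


RFC 1918 private ranges:
  10.0.0.0/8 (10.0.0.0 - 10.255.255.255)
  172.16.0.0/12 (172.16.0.0 - 172.31.255.255)
  192.168.0.0/16 (192.168.0.0 - 192.168.255.255)
Public (not in any RFC 1918 range)


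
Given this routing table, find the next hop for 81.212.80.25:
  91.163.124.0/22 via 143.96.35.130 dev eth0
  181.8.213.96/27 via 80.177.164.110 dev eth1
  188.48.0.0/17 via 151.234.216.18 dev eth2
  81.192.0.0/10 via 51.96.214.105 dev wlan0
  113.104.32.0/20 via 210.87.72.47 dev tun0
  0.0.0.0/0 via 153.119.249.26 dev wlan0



Longest prefix match for 81.212.80.25:
  /22 91.163.124.0: no
  /27 181.8.213.96: no
  /17 188.48.0.0: no
  /10 81.192.0.0: MATCH
  /20 113.104.32.0: no
  /0 0.0.0.0: MATCH
Selected: next-hop 51.96.214.105 via wlan0 (matched /10)


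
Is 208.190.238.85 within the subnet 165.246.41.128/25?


Subnet network: 165.246.41.128
Test IP AND mask: 208.190.238.0
No, 208.190.238.85 is not in 165.246.41.128/25


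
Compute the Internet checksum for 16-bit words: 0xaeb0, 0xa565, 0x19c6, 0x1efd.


Sum all words (with carry folding):
+ 0xaeb0 = 0xaeb0
+ 0xa565 = 0x5416
+ 0x19c6 = 0x6ddc
+ 0x1efd = 0x8cd9
One's complement: ~0x8cd9
Checksum = 0x7326


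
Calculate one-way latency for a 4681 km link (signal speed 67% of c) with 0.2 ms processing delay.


Speed = 0.67 * 3e5 km/s = 201000 km/s
Propagation delay = 4681 / 201000 = 0.0233 s = 23.2886 ms
Processing delay = 0.2 ms
Total one-way latency = 23.4886 ms


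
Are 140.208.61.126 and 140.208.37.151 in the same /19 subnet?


Mask: 255.255.224.0
140.208.61.126 AND mask = 140.208.32.0
140.208.37.151 AND mask = 140.208.32.0
Yes, same subnet (140.208.32.0)


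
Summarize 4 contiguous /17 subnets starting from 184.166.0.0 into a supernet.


Original prefix: /17
Number of subnets: 4 = 2^2
New prefix = 17 - 2 = 15
Supernet: 184.166.0.0/15


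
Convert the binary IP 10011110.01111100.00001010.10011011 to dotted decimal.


10011110 = 158
01111100 = 124
00001010 = 10
10011011 = 155
IP: 158.124.10.155


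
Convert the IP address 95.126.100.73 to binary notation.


95 = 01011111
126 = 01111110
100 = 01100100
73 = 01001001
Binary: 01011111.01111110.01100100.01001001


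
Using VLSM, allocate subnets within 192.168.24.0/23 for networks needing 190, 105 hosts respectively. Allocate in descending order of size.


190 hosts -> /24 (254 usable): 192.168.24.0/24
105 hosts -> /25 (126 usable): 192.168.25.0/25
Allocation: 192.168.24.0/24 (190 hosts, 254 usable); 192.168.25.0/25 (105 hosts, 126 usable)


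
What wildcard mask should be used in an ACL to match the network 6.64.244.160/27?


Subnet mask: 255.255.255.224
Wildcard = 255.255.255.255 - subnet mask
255 - 255 = 0
255 - 255 = 0
255 - 255 = 0
255 - 224 = 31
Wildcard: 0.0.0.31


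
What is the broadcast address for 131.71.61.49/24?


Network: 131.71.61.0/24
Host bits = 8
Set all host bits to 1:
Broadcast: 131.71.61.255


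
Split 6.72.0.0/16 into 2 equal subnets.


New prefix = 16 + 1 = 17
Each subnet has 32768 addresses
  6.72.0.0/17
  6.72.128.0/17
Subnets: 6.72.0.0/17, 6.72.128.0/17


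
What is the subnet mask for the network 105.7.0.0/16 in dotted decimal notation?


/16 means 16 network bits, 16 host bits
Binary: 11111111111111110000000000000000
Mask: 255.255.0.0


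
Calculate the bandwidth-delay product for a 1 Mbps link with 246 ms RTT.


BDP = bandwidth * RTT
= 1 Mbps * 246 ms
= 1 * 1e6 * 246 / 1000 bits
= 246000 bits
= 30750 bytes
= 30.0293 KB
BDP = 246000 bits (30750 bytes)


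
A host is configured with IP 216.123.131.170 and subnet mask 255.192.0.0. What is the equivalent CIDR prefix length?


Binary: 11111111.11000000.00000000.00000000
Count leading 1s
Prefix: /10


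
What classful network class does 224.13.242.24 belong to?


First octet: 224
Binary: 11100000
1110xxxx -> Class D (224-239)
Class D (multicast), default mask N/A


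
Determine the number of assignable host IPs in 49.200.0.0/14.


Host bits = 32 - 14 = 18
Total addresses = 2^18 = 262144
Usable = total - 2 (network and broadcast)
Usable hosts: 262142


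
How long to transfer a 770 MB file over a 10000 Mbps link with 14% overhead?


Effective throughput = 10000 * (1 - 14/100) = 8600 Mbps
File size in Mb = 770 * 8 = 6160 Mb
Time = 6160 / 8600
Time = 0.7163 seconds


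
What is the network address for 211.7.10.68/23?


IP:   11010011.00000111.00001010.01000100
Mask: 11111111.11111111.11111110.00000000
AND operation:
Net:  11010011.00000111.00001010.00000000
Network: 211.7.10.0/23


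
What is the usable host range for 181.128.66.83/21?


Network: 181.128.64.0
Broadcast: 181.128.71.255
First usable = network + 1
Last usable = broadcast - 1
Range: 181.128.64.1 to 181.128.71.254


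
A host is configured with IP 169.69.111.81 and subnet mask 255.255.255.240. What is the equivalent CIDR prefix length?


Binary: 11111111.11111111.11111111.11110000
Count leading 1s
Prefix: /28


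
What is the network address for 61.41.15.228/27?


IP:   00111101.00101001.00001111.11100100
Mask: 11111111.11111111.11111111.11100000
AND operation:
Net:  00111101.00101001.00001111.11100000
Network: 61.41.15.224/27


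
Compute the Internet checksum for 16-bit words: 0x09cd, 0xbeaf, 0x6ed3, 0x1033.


Sum all words (with carry folding):
+ 0x09cd = 0x09cd
+ 0xbeaf = 0xc87c
+ 0x6ed3 = 0x3750
+ 0x1033 = 0x4783
One's complement: ~0x4783
Checksum = 0xb87c


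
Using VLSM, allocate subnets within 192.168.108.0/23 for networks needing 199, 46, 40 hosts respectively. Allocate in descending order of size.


199 hosts -> /24 (254 usable): 192.168.108.0/24
46 hosts -> /26 (62 usable): 192.168.109.0/26
40 hosts -> /26 (62 usable): 192.168.109.64/26
Allocation: 192.168.108.0/24 (199 hosts, 254 usable); 192.168.109.0/26 (46 hosts, 62 usable); 192.168.109.64/26 (40 hosts, 62 usable)


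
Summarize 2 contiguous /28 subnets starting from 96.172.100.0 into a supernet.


Original prefix: /28
Number of subnets: 2 = 2^1
New prefix = 28 - 1 = 27
Supernet: 96.172.100.0/27


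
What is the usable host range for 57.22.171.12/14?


Network: 57.20.0.0
Broadcast: 57.23.255.255
First usable = network + 1
Last usable = broadcast - 1
Range: 57.20.0.1 to 57.23.255.254


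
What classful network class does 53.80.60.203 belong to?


First octet: 53
Binary: 00110101
0xxxxxxx -> Class A (1-126)
Class A, default mask 255.0.0.0 (/8)


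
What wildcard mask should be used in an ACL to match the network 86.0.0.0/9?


Subnet mask: 255.128.0.0
Wildcard = 255.255.255.255 - subnet mask
255 - 255 = 0
255 - 128 = 127
255 - 0 = 255
255 - 0 = 255
Wildcard: 0.127.255.255


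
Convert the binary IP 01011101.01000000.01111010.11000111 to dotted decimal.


01011101 = 93
01000000 = 64
01111010 = 122
11000111 = 199
IP: 93.64.122.199


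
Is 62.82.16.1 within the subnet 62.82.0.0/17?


Subnet network: 62.82.0.0
Test IP AND mask: 62.82.0.0
Yes, 62.82.16.1 is in 62.82.0.0/17


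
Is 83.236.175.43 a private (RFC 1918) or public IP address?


RFC 1918 private ranges:
  10.0.0.0/8 (10.0.0.0 - 10.255.255.255)
  172.16.0.0/12 (172.16.0.0 - 172.31.255.255)
  192.168.0.0/16 (192.168.0.0 - 192.168.255.255)
Public (not in any RFC 1918 range)


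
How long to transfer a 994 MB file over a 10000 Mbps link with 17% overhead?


Effective throughput = 10000 * (1 - 17/100) = 8300 Mbps
File size in Mb = 994 * 8 = 7952 Mb
Time = 7952 / 8300
Time = 0.9581 seconds


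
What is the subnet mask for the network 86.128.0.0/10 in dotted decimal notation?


/10 means 10 network bits, 22 host bits
Binary: 11111111110000000000000000000000
Mask: 255.192.0.0


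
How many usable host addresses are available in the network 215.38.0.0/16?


Host bits = 32 - 16 = 16
Total addresses = 2^16 = 65536
Usable = total - 2 (network and broadcast)
Usable hosts: 65534


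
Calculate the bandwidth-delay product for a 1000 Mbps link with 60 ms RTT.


BDP = bandwidth * RTT
= 1000 Mbps * 60 ms
= 1000 * 1e6 * 60 / 1000 bits
= 60000000 bits
= 7500000 bytes
= 7324.2188 KB
BDP = 60000000 bits (7500000 bytes)


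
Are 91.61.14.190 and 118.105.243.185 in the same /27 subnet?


Mask: 255.255.255.224
91.61.14.190 AND mask = 91.61.14.160
118.105.243.185 AND mask = 118.105.243.160
No, different subnets (91.61.14.160 vs 118.105.243.160)


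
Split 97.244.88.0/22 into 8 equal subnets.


New prefix = 22 + 3 = 25
Each subnet has 128 addresses
  97.244.88.0/25
  97.244.88.128/25
  97.244.89.0/25
  97.244.89.128/25
  97.244.90.0/25
  97.244.90.128/25
  97.244.91.0/25
  97.244.91.128/25
Subnets: 97.244.88.0/25, 97.244.88.128/25, 97.244.89.0/25, 97.244.89.128/25, 97.244.90.0/25, 97.244.90.128/25, 97.244.91.0/25, 97.244.91.128/25
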